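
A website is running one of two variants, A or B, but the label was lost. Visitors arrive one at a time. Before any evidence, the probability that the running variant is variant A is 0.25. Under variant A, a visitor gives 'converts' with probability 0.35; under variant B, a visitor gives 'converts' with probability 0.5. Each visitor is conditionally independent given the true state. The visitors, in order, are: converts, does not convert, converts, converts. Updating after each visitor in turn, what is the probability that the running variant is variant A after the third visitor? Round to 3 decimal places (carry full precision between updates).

0.175

After 'converts': P(A) = 0.35·0.2500 / (0.35·0.2500 + 0.5·0.7500) ≈ 0.1892
After 'does not convert': P(A) = 0.65·0.1892 / (0.65·0.1892 + 0.5·0.8108) ≈ 0.2327
After 'converts': P(A) = 0.35·0.2327 / (0.35·0.2327 + 0.5·0.7673) ≈ 0.1751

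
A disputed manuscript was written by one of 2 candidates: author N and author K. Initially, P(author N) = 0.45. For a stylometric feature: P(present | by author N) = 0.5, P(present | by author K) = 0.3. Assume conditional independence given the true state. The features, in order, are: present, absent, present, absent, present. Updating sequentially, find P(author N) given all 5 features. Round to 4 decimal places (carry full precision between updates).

0.6590

Each posterior becomes the prior for the next update.
After 'present': P(author N) = 0.5·0.4500 / (0.5·0.4500 + 0.3·0.5500) ≈ 0.5769
After 'absent': P(author N) = 0.5·0.5769 / (0.5·0.5769 + 0.7·0.4231) ≈ 0.4934
After 'present': P(author N) = 0.5·0.4934 / (0.5·0.4934 + 0.3·0.5066) ≈ 0.6188
After 'absent': P(author N) = 0.5·0.6188 / (0.5·0.6188 + 0.7·0.3812) ≈ 0.5369
After 'present': P(author N) = 0.5·0.5369 / (0.5·0.5369 + 0.3·0.4631) ≈ 0.6590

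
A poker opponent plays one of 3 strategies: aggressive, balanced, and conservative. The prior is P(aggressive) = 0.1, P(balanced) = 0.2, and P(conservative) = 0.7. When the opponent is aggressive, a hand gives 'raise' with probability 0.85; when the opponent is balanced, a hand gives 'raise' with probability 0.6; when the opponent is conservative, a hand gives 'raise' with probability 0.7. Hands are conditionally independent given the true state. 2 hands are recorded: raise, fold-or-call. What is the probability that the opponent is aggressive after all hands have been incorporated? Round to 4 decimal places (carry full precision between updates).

After 'raise': normaliser = 0.85·0.1000 + 0.6·0.2000 + 0.7·0.7000; P(aggressive) ≈ 0.1223, P(balanced) ≈ 0.1727, P(conservative) ≈ 0.7050
After 'fold-or-call': normaliser = 0.15·0.1223 + 0.4·0.1727 + 0.3·0.7050; P(aggressive) ≈ 0.0614, P(balanced) ≈ 0.2310, P(conservative) ≈ 0.7076

0.0614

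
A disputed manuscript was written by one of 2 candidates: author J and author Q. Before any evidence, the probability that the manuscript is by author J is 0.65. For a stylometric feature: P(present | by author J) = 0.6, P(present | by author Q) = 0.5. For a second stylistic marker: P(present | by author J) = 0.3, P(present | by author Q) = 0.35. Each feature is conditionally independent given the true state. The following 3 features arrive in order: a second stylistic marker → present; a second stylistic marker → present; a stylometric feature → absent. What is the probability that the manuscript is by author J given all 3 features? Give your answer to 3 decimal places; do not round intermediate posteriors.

0.522

After a second stylistic marker='present': P(author J) = 0.3·0.6500 / (0.3·0.6500 + 0.35·0.3500) ≈ 0.6142
After a second stylistic marker='present': P(author J) = 0.3·0.6142 / (0.3·0.6142 + 0.35·0.3858) ≈ 0.5771
After a stylometric feature='absent': P(author J) = 0.4·0.5771 / (0.4·0.5771 + 0.5·0.4229) ≈ 0.5219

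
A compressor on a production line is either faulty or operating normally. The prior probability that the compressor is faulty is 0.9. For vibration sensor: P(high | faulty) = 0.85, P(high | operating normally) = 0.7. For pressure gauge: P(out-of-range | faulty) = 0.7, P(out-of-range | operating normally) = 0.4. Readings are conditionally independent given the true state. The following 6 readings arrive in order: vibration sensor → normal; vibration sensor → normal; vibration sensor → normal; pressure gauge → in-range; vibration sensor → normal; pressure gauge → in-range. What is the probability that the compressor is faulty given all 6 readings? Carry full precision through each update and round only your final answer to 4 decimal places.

After vibration sensor='normal': P(faulty) = 0.15·0.9000 / (0.15·0.9000 + 0.3·0.1000) ≈ 0.8182
After vibration sensor='normal': P(faulty) = 0.15·0.8182 / (0.15·0.8182 + 0.3·0.1818) ≈ 0.6923
After vibration sensor='normal': P(faulty) = 0.15·0.6923 / (0.15·0.6923 + 0.3·0.3077) ≈ 0.5294
After pressure gauge='in-range': P(faulty) = 0.3·0.5294 / (0.3·0.5294 + 0.6·0.4706) ≈ 0.3600
After vibration sensor='normal': P(faulty) = 0.15·0.3600 / (0.15·0.3600 + 0.3·0.6400) ≈ 0.2195
After pressure gauge='in-range': P(faulty) = 0.3·0.2195 / (0.3·0.2195 + 0.6·0.7805) ≈ 0.1233

0.1233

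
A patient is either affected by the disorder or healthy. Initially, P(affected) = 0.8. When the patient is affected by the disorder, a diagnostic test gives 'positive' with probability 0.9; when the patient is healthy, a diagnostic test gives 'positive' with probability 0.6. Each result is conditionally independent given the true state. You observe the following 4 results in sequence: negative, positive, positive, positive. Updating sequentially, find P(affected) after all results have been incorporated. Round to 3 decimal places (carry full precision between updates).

0.771

Apply Bayes' rule sequentially, carrying P(affected) forward.
After 'negative': P(affected) = 0.1·0.8000 / (0.1·0.8000 + 0.4·0.2000) ≈ 0.5000
After 'positive': P(affected) = 0.9·0.5000 / (0.9·0.5000 + 0.6·0.5000) ≈ 0.6000
After 'positive': P(affected) = 0.9·0.6000 / (0.9·0.6000 + 0.6·0.4000) ≈ 0.6923
After 'positive': P(affected) = 0.9·0.6923 / (0.9·0.6923 + 0.6·0.3077) ≈ 0.7714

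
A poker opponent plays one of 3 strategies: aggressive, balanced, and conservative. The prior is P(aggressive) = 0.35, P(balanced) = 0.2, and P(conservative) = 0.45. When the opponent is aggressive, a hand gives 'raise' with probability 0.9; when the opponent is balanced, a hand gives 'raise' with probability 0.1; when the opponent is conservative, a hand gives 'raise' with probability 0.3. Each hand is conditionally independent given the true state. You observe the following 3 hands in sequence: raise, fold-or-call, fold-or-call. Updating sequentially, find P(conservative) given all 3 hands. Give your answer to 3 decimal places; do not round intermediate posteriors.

0.774

After 'raise': normaliser = 0.9·0.3500 + 0.1·0.2000 + 0.3·0.4500; P(aggressive) ≈ 0.6702, P(balanced) ≈ 0.0426, P(conservative) ≈ 0.2872
After 'fold-or-call': normaliser = 0.1·0.6702 + 0.9·0.0426 + 0.7·0.2872; P(aggressive) ≈ 0.2188, P(balanced) ≈ 0.1250, P(conservative) ≈ 0.6562
After 'fold-or-call': normaliser = 0.1·0.2188 + 0.9·0.1250 + 0.7·0.6562; P(aggressive) ≈ 0.0368, P(balanced) ≈ 0.1895, P(conservative) ≈ 0.7737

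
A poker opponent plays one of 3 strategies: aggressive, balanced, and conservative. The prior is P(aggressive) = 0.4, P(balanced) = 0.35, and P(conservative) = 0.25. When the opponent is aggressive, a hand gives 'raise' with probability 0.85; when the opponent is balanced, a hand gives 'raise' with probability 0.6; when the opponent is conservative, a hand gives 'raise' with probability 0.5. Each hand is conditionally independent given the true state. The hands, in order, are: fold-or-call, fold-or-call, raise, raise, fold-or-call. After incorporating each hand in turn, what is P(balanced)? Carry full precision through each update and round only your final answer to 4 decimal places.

Each posterior becomes the prior for the next update.
After 'fold-or-call': normaliser = 0.15·0.4000 + 0.4·0.3500 + 0.5·0.2500; P(aggressive) ≈ 0.1846, P(balanced) ≈ 0.4308, P(conservative) ≈ 0.3846
After 'fold-or-call': normaliser = 0.15·0.1846 + 0.4·0.4308 + 0.5·0.3846; P(aggressive) ≈ 0.0706, P(balanced) ≈ 0.4392, P(conservative) ≈ 0.4902
After 'raise': normaliser = 0.85·0.0706 + 0.6·0.4392 + 0.5·0.4902; P(aggressive) ≈ 0.1055, P(balanced) ≈ 0.4634, P(conservative) ≈ 0.4310
After 'raise': normaliser = 0.85·0.1055 + 0.6·0.4634 + 0.5·0.4310; P(aggressive) ≈ 0.1538, P(balanced) ≈ 0.4767, P(conservative) ≈ 0.3695
After 'fold-or-call': normaliser = 0.15·0.1538 + 0.4·0.4767 + 0.5·0.3695; P(aggressive) ≈ 0.0579, P(balanced) ≈ 0.4785, P(conservative) ≈ 0.4636

0.4785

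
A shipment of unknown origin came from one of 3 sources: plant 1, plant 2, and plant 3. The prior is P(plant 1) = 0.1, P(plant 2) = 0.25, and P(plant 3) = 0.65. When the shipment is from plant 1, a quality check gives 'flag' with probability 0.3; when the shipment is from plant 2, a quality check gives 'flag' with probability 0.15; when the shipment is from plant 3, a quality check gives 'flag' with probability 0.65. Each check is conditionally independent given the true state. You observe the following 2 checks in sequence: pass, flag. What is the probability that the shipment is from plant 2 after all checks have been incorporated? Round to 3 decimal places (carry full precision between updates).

Each posterior becomes the prior for the next update.
After 'pass': normaliser = 0.7·0.1000 + 0.85·0.2500 + 0.35·0.6500; P(plant 1) ≈ 0.1373, P(plant 2) ≈ 0.4167, P(plant 3) ≈ 0.4461
After 'flag': normaliser = 0.3·0.1373 + 0.15·0.4167 + 0.65·0.4461; P(plant 1) ≈ 0.1046, P(plant 2) ≈ 0.1588, P(plant 3) ≈ 0.7366

0.159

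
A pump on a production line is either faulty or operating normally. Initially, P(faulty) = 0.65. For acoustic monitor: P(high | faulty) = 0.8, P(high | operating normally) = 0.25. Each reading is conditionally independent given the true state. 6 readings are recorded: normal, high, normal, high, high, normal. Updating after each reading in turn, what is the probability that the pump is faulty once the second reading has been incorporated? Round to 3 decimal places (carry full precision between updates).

After 'normal': P(faulty) = 0.2·0.6500 / (0.2·0.6500 + 0.75·0.3500) ≈ 0.3312
After 'high': P(faulty) = 0.8·0.3312 / (0.8·0.3312 + 0.25·0.6688) ≈ 0.6131

0.613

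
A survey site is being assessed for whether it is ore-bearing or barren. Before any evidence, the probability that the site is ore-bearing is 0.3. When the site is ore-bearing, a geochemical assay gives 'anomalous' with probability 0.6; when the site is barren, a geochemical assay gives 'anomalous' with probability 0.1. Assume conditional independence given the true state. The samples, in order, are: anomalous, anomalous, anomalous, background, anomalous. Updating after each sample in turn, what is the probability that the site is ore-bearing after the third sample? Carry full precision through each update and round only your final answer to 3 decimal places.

After 'anomalous': P(ore) = 0.6·0.3000 / (0.6·0.3000 + 0.1·0.7000) ≈ 0.7200
After 'anomalous': P(ore) = 0.6·0.7200 / (0.6·0.7200 + 0.1·0.2800) ≈ 0.9391
After 'anomalous': P(ore) = 0.6·0.9391 / (0.6·0.9391 + 0.1·0.0609) ≈ 0.9893

0.989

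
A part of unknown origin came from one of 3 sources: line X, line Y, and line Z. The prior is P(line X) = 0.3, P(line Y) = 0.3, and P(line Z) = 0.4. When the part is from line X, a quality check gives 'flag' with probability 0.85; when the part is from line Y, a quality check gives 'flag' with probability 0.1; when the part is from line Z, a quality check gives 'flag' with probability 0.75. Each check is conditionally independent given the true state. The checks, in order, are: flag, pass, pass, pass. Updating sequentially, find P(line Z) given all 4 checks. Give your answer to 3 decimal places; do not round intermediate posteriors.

0.171

After 'flag': normaliser = 0.85·0.3000 + 0.1·0.3000 + 0.75·0.4000; P(line X) ≈ 0.4359, P(line Y) ≈ 0.0513, P(line Z) ≈ 0.5128
After 'pass': normaliser = 0.15·0.4359 + 0.9·0.0513 + 0.25·0.5128; P(line X) ≈ 0.2727, P(line Y) ≈ 0.1925, P(line Z) ≈ 0.5348
After 'pass': normaliser = 0.15·0.2727 + 0.9·0.1925 + 0.25·0.5348; P(line X) ≈ 0.1176, P(line Y) ≈ 0.4981, P(line Z) ≈ 0.3843
After 'pass': normaliser = 0.15·0.1176 + 0.9·0.4981 + 0.25·0.3843; P(line X) ≈ 0.0314, P(line Y) ≈ 0.7976, P(line Z) ≈ 0.1710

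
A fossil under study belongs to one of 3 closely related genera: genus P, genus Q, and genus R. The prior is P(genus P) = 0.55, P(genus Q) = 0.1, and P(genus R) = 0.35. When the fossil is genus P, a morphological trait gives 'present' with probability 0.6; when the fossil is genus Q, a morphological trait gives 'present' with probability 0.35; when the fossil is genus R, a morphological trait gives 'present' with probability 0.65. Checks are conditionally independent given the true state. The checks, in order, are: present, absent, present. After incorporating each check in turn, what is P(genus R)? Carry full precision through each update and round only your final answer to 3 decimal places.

After 'present': normaliser = 0.6·0.5500 + 0.35·0.1000 + 0.65·0.3500; P(genus P) ≈ 0.5570, P(genus Q) ≈ 0.0591, P(genus R) ≈ 0.3840
After 'absent': normaliser = 0.4·0.5570 + 0.65·0.0591 + 0.35·0.3840; P(genus P) ≈ 0.5632, P(genus Q) ≈ 0.0971, P(genus R) ≈ 0.3397
After 'present': normaliser = 0.6·0.5632 + 0.35·0.0971 + 0.65·0.3397; P(genus P) ≈ 0.5701, P(genus Q) ≈ 0.0573, P(genus R) ≈ 0.3726

0.373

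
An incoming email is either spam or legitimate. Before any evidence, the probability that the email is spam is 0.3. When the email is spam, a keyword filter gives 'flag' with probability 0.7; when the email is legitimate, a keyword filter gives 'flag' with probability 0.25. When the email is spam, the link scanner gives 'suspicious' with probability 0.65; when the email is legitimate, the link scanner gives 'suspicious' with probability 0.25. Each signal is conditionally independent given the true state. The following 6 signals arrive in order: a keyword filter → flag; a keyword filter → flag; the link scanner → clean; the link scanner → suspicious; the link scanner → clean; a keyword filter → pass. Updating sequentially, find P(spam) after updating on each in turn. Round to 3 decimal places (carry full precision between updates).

0.432

Apply Bayes' rule sequentially, carrying P(spam) forward.
After a keyword filter='flag': P(spam) = 0.7·0.3000 / (0.7·0.3000 + 0.25·0.7000) ≈ 0.5455
After a keyword filter='flag': P(spam) = 0.7·0.5455 / (0.7·0.5455 + 0.25·0.4545) ≈ 0.7706
After the link scanner='clean': P(spam) = 0.35·0.7706 / (0.35·0.7706 + 0.75·0.2294) ≈ 0.6106
After the link scanner='suspicious': P(spam) = 0.65·0.6106 / (0.65·0.6106 + 0.25·0.3894) ≈ 0.8030
After the link scanner='clean': P(spam) = 0.35·0.8030 / (0.35·0.8030 + 0.75·0.1970) ≈ 0.6555
After a keyword filter='pass': P(spam) = 0.3·0.6555 / (0.3·0.6555 + 0.75·0.3445) ≈ 0.4321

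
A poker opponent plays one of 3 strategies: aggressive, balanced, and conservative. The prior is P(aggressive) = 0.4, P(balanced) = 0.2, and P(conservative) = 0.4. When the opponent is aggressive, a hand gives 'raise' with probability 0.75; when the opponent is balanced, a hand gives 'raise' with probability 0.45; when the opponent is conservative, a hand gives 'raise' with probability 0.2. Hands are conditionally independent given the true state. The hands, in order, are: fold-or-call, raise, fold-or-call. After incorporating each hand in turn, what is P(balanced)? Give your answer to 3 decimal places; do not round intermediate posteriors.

After 'fold-or-call': normaliser = 0.25·0.4000 + 0.55·0.2000 + 0.8·0.4000; P(aggressive) ≈ 0.1887, P(balanced) ≈ 0.2075, P(conservative) ≈ 0.6038
After 'raise': normaliser = 0.75·0.1887 + 0.45·0.2075 + 0.2·0.6038; P(aggressive) ≈ 0.3979, P(balanced) ≈ 0.2626, P(conservative) ≈ 0.3395
After 'fold-or-call': normaliser = 0.25·0.3979 + 0.55·0.2626 + 0.8·0.3395; P(aggressive) ≈ 0.1930, P(balanced) ≈ 0.2802, P(conservative) ≈ 0.5269

0.280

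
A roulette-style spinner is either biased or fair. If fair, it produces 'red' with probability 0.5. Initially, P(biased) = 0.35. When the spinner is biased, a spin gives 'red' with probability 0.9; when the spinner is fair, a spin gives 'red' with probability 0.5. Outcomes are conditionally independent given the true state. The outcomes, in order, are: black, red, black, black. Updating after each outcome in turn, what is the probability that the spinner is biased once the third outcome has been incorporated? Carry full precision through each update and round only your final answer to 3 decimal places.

After 'black': P(biased) = 0.1·0.3500 / (0.1·0.3500 + 0.5·0.6500) ≈ 0.0972
After 'red': P(biased) = 0.9·0.0972 / (0.9·0.0972 + 0.5·0.9028) ≈ 0.1624
After 'black': P(biased) = 0.1·0.1624 / (0.1·0.1624 + 0.5·0.8376) ≈ 0.0373

0.037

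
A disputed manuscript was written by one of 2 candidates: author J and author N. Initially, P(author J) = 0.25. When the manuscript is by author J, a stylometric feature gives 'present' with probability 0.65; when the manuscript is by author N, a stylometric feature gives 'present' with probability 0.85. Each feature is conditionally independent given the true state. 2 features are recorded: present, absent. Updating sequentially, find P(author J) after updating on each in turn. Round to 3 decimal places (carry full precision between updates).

0.373

After 'present': P(author J) = 0.65·0.2500 / (0.65·0.2500 + 0.85·0.7500) ≈ 0.2031
After 'absent': P(author J) = 0.35·0.2031 / (0.35·0.2031 + 0.15·0.7969) ≈ 0.3730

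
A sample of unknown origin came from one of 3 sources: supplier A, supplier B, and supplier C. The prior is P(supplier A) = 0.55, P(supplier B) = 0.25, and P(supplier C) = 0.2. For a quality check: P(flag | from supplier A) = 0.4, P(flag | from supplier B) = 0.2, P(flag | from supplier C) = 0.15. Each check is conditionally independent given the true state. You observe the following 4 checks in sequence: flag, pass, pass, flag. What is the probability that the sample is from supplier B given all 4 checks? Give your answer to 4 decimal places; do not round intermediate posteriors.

0.1548

Apply Bayes' rule sequentially, carrying P(supplier B) forward.
After 'flag': normaliser = 0.4·0.5500 + 0.2·0.2500 + 0.15·0.2000; P(supplier A) ≈ 0.7333, P(supplier B) ≈ 0.1667, P(supplier C) ≈ 0.1000
After 'pass': normaliser = 0.6·0.7333 + 0.8·0.1667 + 0.85·0.1000; P(supplier A) ≈ 0.6684, P(supplier B) ≈ 0.2025, P(supplier C) ≈ 0.1291
After 'pass': normaliser = 0.6·0.6684 + 0.8·0.2025 + 0.85·0.1291; P(supplier A) ≈ 0.5960, P(supplier B) ≈ 0.2408, P(supplier C) ≈ 0.1631
After 'flag': normaliser = 0.4·0.5960 + 0.2·0.2408 + 0.15·0.1631; P(supplier A) ≈ 0.7665, P(supplier B) ≈ 0.1548, P(supplier C) ≈ 0.0787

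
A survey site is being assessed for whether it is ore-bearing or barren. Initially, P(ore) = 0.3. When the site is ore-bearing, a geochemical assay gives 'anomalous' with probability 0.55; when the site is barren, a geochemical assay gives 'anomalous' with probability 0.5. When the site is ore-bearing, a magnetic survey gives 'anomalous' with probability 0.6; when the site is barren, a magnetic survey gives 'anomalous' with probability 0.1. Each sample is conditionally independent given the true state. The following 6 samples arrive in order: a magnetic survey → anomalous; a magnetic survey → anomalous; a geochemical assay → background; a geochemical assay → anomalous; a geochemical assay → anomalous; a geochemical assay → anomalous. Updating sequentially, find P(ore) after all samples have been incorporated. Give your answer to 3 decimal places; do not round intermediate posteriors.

Each posterior becomes the prior for the next update.
After a magnetic survey='anomalous': P(ore) = 0.6·0.3000 / (0.6·0.3000 + 0.1·0.7000) ≈ 0.7200
After a magnetic survey='anomalous': P(ore) = 0.6·0.7200 / (0.6·0.7200 + 0.1·0.2800) ≈ 0.9391
After a geochemical assay='background': P(ore) = 0.45·0.9391 / (0.45·0.9391 + 0.5·0.0609) ≈ 0.9328
After a geochemical assay='anomalous': P(ore) = 0.55·0.9328 / (0.55·0.9328 + 0.5·0.0672) ≈ 0.9386
After a geochemical assay='anomalous': P(ore) = 0.55·0.9386 / (0.55·0.9386 + 0.5·0.0614) ≈ 0.9438
After a geochemical assay='anomalous': P(ore) = 0.55·0.9438 / (0.55·0.9438 + 0.5·0.0562) ≈ 0.9487

0.949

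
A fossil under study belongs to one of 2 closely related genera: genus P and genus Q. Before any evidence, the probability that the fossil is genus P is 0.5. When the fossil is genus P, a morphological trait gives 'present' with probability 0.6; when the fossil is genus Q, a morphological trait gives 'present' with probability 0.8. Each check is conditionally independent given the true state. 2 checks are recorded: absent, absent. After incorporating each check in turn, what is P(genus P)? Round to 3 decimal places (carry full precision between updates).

After 'absent': P(genus P) = 0.4·0.5000 / (0.4·0.5000 + 0.2·0.5000) ≈ 0.6667
After 'absent': P(genus P) = 0.4·0.6667 / (0.4·0.6667 + 0.2·0.3333) ≈ 0.8000

0.800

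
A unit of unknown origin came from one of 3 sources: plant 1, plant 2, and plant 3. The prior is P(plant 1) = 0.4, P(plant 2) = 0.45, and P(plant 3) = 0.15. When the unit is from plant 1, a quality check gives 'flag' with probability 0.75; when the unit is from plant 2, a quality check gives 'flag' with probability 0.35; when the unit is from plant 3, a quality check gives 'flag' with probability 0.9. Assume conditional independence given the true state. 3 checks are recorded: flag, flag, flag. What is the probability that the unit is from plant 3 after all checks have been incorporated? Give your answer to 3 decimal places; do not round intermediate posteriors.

After 'flag': normaliser = 0.75·0.4000 + 0.35·0.4500 + 0.9·0.1500; P(plant 1) ≈ 0.5063, P(plant 2) ≈ 0.2658, P(plant 3) ≈ 0.2278
After 'flag': normaliser = 0.75·0.5063 + 0.35·0.2658 + 0.9·0.2278; P(plant 1) ≈ 0.5602, P(plant 2) ≈ 0.1373, P(plant 3) ≈ 0.3025
After 'flag': normaliser = 0.75·0.5602 + 0.35·0.1373 + 0.9·0.3025; P(plant 1) ≈ 0.5674, P(plant 2) ≈ 0.0649, P(plant 3) ≈ 0.3677

0.368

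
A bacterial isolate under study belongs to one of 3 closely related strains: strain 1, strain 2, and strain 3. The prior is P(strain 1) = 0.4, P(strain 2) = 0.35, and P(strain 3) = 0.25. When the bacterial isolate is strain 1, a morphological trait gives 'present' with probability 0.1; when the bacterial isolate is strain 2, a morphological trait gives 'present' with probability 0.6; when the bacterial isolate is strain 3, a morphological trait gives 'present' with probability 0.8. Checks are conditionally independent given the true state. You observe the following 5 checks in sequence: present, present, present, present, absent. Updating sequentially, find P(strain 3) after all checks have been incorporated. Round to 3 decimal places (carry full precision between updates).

After 'present': normaliser = 0.1·0.4000 + 0.6·0.3500 + 0.8·0.2500; P(strain 1) ≈ 0.0889, P(strain 2) ≈ 0.4667, P(strain 3) ≈ 0.4444
After 'present': normaliser = 0.1·0.0889 + 0.6·0.4667 + 0.8·0.4444; P(strain 1) ≈ 0.0138, P(strain 2) ≈ 0.4345, P(strain 3) ≈ 0.5517
After 'present': normaliser = 0.1·0.0138 + 0.6·0.4345 + 0.8·0.5517; P(strain 1) ≈ 0.0020, P(strain 2) ≈ 0.3706, P(strain 3) ≈ 0.6275
After 'present': normaliser = 0.1·0.0020 + 0.6·0.3706 + 0.8·0.6275; P(strain 1) ≈ 0.0003, P(strain 2) ≈ 0.3069, P(strain 3) ≈ 0.6928
After 'absent': normaliser = 0.9·0.0003 + 0.4·0.3069 + 0.2·0.6928; P(strain 1) ≈ 0.0009, P(strain 2) ≈ 0.4693, P(strain 3) ≈ 0.5297

0.530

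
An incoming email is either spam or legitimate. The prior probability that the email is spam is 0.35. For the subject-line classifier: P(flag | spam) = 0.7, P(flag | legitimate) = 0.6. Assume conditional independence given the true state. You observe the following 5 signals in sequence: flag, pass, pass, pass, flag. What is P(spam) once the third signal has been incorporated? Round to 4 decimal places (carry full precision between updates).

0.2611

After 'flag': P(spam) = 0.7·0.3500 / (0.7·0.3500 + 0.6·0.6500) ≈ 0.3858
After 'pass': P(spam) = 0.3·0.3858 / (0.3·0.3858 + 0.4·0.6142) ≈ 0.3203
After 'pass': P(spam) = 0.3·0.3203 / (0.3·0.3203 + 0.4·0.6797) ≈ 0.2611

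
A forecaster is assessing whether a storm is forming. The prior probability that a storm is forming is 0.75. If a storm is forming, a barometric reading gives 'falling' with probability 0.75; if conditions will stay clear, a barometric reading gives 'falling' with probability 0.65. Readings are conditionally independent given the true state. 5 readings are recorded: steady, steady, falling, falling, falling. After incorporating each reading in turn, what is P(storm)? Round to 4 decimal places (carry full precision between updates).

Each posterior becomes the prior for the next update.
After 'steady': P(storm) = 0.25·0.7500 / (0.25·0.7500 + 0.35·0.2500) ≈ 0.6818
After 'steady': P(storm) = 0.25·0.6818 / (0.25·0.6818 + 0.35·0.3182) ≈ 0.6048
After 'falling': P(storm) = 0.75·0.6048 / (0.75·0.6048 + 0.65·0.3952) ≈ 0.6385
After 'falling': P(storm) = 0.75·0.6385 / (0.75·0.6385 + 0.65·0.3615) ≈ 0.6708
After 'falling': P(storm) = 0.75·0.6708 / (0.75·0.6708 + 0.65·0.3292) ≈ 0.7016

0.7016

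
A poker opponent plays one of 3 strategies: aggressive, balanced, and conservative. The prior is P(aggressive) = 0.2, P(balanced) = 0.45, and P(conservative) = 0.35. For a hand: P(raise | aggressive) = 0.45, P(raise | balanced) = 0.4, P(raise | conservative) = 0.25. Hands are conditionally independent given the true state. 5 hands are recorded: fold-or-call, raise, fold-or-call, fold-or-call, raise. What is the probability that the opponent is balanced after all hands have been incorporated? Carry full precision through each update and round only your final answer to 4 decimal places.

After 'fold-or-call': normaliser = 0.55·0.2000 + 0.6·0.4500 + 0.75·0.3500; P(aggressive) ≈ 0.1712, P(balanced) ≈ 0.4202, P(conservative) ≈ 0.4086
After 'raise': normaliser = 0.45·0.1712 + 0.4·0.4202 + 0.25·0.4086; P(aggressive) ≈ 0.2218, P(balanced) ≈ 0.4840, P(conservative) ≈ 0.2941
After 'fold-or-call': normaliser = 0.55·0.2218 + 0.6·0.4840 + 0.75·0.2941; P(aggressive) ≈ 0.1928, P(balanced) ≈ 0.4588, P(conservative) ≈ 0.3485
After 'fold-or-call': normaliser = 0.55·0.1928 + 0.6·0.4588 + 0.75·0.3485; P(aggressive) ≈ 0.1650, P(balanced) ≈ 0.4283, P(conservative) ≈ 0.4067
After 'raise': normaliser = 0.45·0.1650 + 0.4·0.4283 + 0.25·0.4067; P(aggressive) ≈ 0.2138, P(balanced) ≈ 0.4934, P(conservative) ≈ 0.2928

0.4934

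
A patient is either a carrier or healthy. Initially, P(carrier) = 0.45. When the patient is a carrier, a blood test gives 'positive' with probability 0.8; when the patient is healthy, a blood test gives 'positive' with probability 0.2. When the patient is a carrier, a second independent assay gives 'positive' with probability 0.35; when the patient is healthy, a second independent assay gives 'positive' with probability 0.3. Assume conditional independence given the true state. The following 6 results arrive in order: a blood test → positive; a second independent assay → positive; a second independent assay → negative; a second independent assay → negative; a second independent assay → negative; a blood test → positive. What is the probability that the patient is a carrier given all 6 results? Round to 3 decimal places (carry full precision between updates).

Apply Bayes' rule sequentially, carrying P(carrier) forward.
After a blood test='positive': P(carrier) = 0.8·0.4500 / (0.8·0.4500 + 0.2·0.5500) ≈ 0.7660
After a second independent assay='positive': P(carrier) = 0.35·0.7660 / (0.35·0.7660 + 0.3·0.2340) ≈ 0.7925
After a second independent assay='negative': P(carrier) = 0.65·0.7925 / (0.65·0.7925 + 0.7·0.2075) ≈ 0.7800
After a second independent assay='negative': P(carrier) = 0.65·0.7800 / (0.65·0.7800 + 0.7·0.2200) ≈ 0.7670
After a second independent assay='negative': P(carrier) = 0.65·0.7670 / (0.65·0.7670 + 0.7·0.2330) ≈ 0.7535
After a blood test='positive': P(carrier) = 0.8·0.7535 / (0.8·0.7535 + 0.2·0.2465) ≈ 0.9244

0.924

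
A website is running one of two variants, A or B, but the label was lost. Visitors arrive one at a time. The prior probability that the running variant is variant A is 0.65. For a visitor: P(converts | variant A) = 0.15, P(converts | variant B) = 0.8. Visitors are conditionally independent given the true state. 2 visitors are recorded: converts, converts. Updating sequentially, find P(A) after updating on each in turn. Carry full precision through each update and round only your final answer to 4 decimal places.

Each posterior becomes the prior for the next update.
After 'converts': P(A) = 0.15·0.6500 / (0.15·0.6500 + 0.8·0.3500) ≈ 0.2583
After 'converts': P(A) = 0.15·0.2583 / (0.15·0.2583 + 0.8·0.7417) ≈ 0.0613

0.0613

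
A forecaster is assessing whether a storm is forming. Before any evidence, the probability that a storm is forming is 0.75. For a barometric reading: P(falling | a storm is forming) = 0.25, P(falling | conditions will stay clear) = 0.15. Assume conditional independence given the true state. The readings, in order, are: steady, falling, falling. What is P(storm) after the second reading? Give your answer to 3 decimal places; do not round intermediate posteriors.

After 'steady': P(storm) = 0.75·0.7500 / (0.75·0.7500 + 0.85·0.2500) ≈ 0.7258
After 'falling': P(storm) = 0.25·0.7258 / (0.25·0.7258 + 0.15·0.2742) ≈ 0.8152

0.815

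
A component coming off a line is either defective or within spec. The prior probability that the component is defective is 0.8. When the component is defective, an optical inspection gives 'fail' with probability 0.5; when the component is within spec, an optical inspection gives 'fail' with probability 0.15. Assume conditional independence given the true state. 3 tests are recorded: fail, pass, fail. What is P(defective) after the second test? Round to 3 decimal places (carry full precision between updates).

Apply Bayes' rule sequentially, carrying P(defective) forward.
After 'fail': P(defective) = 0.5·0.8000 / (0.5·0.8000 + 0.15·0.2000) ≈ 0.9302
After 'pass': P(defective) = 0.5·0.9302 / (0.5·0.9302 + 0.85·0.0698) ≈ 0.8869

0.887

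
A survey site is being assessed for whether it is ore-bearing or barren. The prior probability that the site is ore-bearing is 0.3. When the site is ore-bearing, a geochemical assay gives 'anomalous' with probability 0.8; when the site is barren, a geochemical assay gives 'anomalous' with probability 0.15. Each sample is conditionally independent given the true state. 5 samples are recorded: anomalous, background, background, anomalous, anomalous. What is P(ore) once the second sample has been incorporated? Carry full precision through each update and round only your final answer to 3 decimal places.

After 'anomalous': P(ore) = 0.8·0.3000 / (0.8·0.3000 + 0.15·0.7000) ≈ 0.6957
After 'background': P(ore) = 0.2·0.6957 / (0.2·0.6957 + 0.85·0.3043) ≈ 0.3497

0.350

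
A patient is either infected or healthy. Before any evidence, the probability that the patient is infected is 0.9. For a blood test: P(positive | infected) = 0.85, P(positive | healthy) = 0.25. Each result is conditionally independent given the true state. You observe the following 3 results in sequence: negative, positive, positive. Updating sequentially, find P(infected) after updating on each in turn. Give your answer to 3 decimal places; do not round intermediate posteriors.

After 'negative': P(infected) = 0.15·0.9000 / (0.15·0.9000 + 0.75·0.1000) ≈ 0.6429
After 'positive': P(infected) = 0.85·0.6429 / (0.85·0.6429 + 0.25·0.3571) ≈ 0.8596
After 'positive': P(infected) = 0.85·0.8596 / (0.85·0.8596 + 0.25·0.1404) ≈ 0.9541

0.954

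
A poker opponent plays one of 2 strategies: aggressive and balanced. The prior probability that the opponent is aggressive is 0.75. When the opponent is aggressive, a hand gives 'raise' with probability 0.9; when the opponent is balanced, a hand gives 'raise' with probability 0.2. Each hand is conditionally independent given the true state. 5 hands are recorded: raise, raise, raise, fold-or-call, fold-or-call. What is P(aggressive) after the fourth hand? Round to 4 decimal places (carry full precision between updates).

After 'raise': P(aggressive) = 0.9·0.7500 / (0.9·0.7500 + 0.2·0.2500) ≈ 0.9310
After 'raise': P(aggressive) = 0.9·0.9310 / (0.9·0.9310 + 0.2·0.0690) ≈ 0.9838
After 'raise': P(aggressive) = 0.9·0.9838 / (0.9·0.9838 + 0.2·0.0162) ≈ 0.9964
After 'fold-or-call': P(aggressive) = 0.1·0.9964 / (0.1·0.9964 + 0.8·0.0036) ≈ 0.9716

0.9716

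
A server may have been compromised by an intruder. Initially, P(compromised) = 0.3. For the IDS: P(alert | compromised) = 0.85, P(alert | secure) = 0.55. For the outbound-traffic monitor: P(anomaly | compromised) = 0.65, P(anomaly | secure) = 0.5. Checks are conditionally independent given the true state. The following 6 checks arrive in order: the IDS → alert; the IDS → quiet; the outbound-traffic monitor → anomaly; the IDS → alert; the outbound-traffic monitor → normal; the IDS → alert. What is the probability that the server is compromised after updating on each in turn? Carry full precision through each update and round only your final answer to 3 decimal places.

0.324

After the IDS='alert': P(compromised) = 0.85·0.3000 / (0.85·0.3000 + 0.55·0.7000) ≈ 0.3984
After the IDS='quiet': P(compromised) = 0.15·0.3984 / (0.15·0.3984 + 0.45·0.6016) ≈ 0.1809
After the outbound-traffic monitor='anomaly': P(compromised) = 0.65·0.1809 / (0.65·0.1809 + 0.5·0.8191) ≈ 0.2230
After the IDS='alert': P(compromised) = 0.85·0.2230 / (0.85·0.2230 + 0.55·0.7770) ≈ 0.3073
After the outbound-traffic monitor='normal': P(compromised) = 0.35·0.3073 / (0.35·0.3073 + 0.5·0.6927) ≈ 0.2369
After the IDS='alert': P(compromised) = 0.85·0.2369 / (0.85·0.2369 + 0.55·0.7631) ≈ 0.3243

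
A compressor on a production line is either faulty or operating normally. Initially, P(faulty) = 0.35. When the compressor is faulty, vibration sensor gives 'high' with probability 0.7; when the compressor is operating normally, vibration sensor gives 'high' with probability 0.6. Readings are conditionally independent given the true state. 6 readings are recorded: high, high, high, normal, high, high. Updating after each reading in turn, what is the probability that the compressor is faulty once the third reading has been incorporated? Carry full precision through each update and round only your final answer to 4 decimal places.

After 'high': P(faulty) = 0.7·0.3500 / (0.7·0.3500 + 0.6·0.6500) ≈ 0.3858
After 'high': P(faulty) = 0.7·0.3858 / (0.7·0.3858 + 0.6·0.6142) ≈ 0.4229
After 'high': P(faulty) = 0.7·0.4229 / (0.7·0.4229 + 0.6·0.5771) ≈ 0.4609

0.4609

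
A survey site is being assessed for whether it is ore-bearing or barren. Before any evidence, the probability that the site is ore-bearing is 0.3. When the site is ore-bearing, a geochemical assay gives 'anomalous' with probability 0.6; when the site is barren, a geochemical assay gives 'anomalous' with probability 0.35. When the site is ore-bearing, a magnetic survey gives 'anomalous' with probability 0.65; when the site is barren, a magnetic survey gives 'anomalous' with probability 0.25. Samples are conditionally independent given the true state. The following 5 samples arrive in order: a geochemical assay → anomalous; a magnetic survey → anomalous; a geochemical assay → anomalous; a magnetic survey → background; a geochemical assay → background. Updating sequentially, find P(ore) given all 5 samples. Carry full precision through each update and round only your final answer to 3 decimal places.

0.485

Each posterior becomes the prior for the next update.
After a geochemical assay='anomalous': P(ore) = 0.6·0.3000 / (0.6·0.3000 + 0.35·0.7000) ≈ 0.4235
After a magnetic survey='anomalous': P(ore) = 0.65·0.4235 / (0.65·0.4235 + 0.25·0.5765) ≈ 0.6564
After a geochemical assay='anomalous': P(ore) = 0.6·0.6564 / (0.6·0.6564 + 0.35·0.3436) ≈ 0.7661
After a magnetic survey='background': P(ore) = 0.35·0.7661 / (0.35·0.7661 + 0.75·0.2339) ≈ 0.6045
After a geochemical assay='background': P(ore) = 0.4·0.6045 / (0.4·0.6045 + 0.65·0.3955) ≈ 0.4846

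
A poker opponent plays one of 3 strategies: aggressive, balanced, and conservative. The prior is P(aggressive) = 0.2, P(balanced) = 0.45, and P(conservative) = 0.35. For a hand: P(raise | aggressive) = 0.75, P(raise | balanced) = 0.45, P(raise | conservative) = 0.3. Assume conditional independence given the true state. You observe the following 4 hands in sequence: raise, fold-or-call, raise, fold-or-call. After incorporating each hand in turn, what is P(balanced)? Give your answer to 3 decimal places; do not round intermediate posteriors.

0.551

After 'raise': normaliser = 0.75·0.2000 + 0.45·0.4500 + 0.3·0.3500; P(aggressive) ≈ 0.3279, P(balanced) ≈ 0.4426, P(conservative) ≈ 0.2295
After 'fold-or-call': normaliser = 0.25·0.3279 + 0.55·0.4426 + 0.7·0.2295; P(aggressive) ≈ 0.1686, P(balanced) ≈ 0.5008, P(conservative) ≈ 0.3305
After 'raise': normaliser = 0.75·0.1686 + 0.45·0.5008 + 0.3·0.3305; P(aggressive) ≈ 0.2804, P(balanced) ≈ 0.4997, P(conservative) ≈ 0.2199
After 'fold-or-call': normaliser = 0.25·0.2804 + 0.55·0.4997 + 0.7·0.2199; P(aggressive) ≈ 0.1405, P(balanced) ≈ 0.5510, P(conservative) ≈ 0.3085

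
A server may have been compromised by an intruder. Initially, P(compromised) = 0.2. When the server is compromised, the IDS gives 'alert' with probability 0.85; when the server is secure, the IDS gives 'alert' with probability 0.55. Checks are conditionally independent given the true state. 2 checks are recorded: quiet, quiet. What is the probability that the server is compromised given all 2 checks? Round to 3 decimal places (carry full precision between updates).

0.027

Each posterior becomes the prior for the next update.
After 'quiet': P(compromised) = 0.15·0.2000 / (0.15·0.2000 + 0.45·0.8000) ≈ 0.0769
After 'quiet': P(compromised) = 0.15·0.0769 / (0.15·0.0769 + 0.45·0.9231) ≈ 0.0270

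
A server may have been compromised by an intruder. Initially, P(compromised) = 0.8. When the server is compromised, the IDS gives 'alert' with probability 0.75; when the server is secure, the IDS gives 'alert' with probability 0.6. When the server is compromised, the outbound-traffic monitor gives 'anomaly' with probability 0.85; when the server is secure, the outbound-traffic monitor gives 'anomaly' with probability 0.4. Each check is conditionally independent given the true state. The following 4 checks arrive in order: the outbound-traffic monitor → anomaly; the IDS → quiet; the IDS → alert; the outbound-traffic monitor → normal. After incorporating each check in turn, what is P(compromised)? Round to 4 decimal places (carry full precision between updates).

0.6241

After the outbound-traffic monitor='anomaly': P(compromised) = 0.85·0.8000 / (0.85·0.8000 + 0.4·0.2000) ≈ 0.8947
After the IDS='quiet': P(compromised) = 0.25·0.8947 / (0.25·0.8947 + 0.4·0.1053) ≈ 0.8416
After the IDS='alert': P(compromised) = 0.75·0.8416 / (0.75·0.8416 + 0.6·0.1584) ≈ 0.8691
After the outbound-traffic monitor='normal': P(compromised) = 0.15·0.8691 / (0.15·0.8691 + 0.6·0.1309) ≈ 0.6241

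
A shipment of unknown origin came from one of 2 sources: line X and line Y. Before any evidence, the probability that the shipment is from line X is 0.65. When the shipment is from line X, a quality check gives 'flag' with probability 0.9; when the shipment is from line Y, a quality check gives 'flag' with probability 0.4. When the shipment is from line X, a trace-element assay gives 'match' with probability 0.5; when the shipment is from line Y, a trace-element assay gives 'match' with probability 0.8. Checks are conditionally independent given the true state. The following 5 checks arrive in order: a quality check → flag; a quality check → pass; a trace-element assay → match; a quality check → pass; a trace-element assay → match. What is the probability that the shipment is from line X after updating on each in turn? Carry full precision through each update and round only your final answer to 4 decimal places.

Apply Bayes' rule sequentially, carrying P(line X) forward.
After a quality check='flag': P(line X) = 0.9·0.6500 / (0.9·0.6500 + 0.4·0.3500) ≈ 0.8069
After a quality check='pass': P(line X) = 0.1·0.8069 / (0.1·0.8069 + 0.6·0.1931) ≈ 0.4105
After a trace-element assay='match': P(line X) = 0.5·0.4105 / (0.5·0.4105 + 0.8·0.5895) ≈ 0.3033
After a quality check='pass': P(line X) = 0.1·0.3033 / (0.1·0.3033 + 0.6·0.6967) ≈ 0.0676
After a trace-element assay='match': P(line X) = 0.5·0.0676 / (0.5·0.0676 + 0.8·0.9324) ≈ 0.0434

0.0434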